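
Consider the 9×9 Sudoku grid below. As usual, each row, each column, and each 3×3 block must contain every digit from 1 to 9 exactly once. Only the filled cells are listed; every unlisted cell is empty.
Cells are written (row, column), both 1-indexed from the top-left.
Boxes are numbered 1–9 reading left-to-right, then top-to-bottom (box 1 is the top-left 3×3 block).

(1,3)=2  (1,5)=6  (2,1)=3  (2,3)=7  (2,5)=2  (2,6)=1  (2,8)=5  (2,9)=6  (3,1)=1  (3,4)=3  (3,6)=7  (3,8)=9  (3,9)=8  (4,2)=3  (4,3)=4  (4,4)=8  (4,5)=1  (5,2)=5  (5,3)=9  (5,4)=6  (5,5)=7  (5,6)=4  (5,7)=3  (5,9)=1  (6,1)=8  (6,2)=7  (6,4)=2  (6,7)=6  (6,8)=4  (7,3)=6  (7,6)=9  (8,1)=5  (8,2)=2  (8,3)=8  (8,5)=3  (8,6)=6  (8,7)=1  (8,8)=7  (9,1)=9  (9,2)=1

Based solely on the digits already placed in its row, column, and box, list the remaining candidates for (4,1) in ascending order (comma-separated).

Row 4 already contains {1, 3, 4, 8}.
Column 1 already contains {1, 3, 5, 8, 9}.
Its 3×3 block (box 4) already contains {3, 4, 5, 7, 8, 9}.
Removing those from 1–9 leaves {2, 6} as the candidates for (4,1).

2,6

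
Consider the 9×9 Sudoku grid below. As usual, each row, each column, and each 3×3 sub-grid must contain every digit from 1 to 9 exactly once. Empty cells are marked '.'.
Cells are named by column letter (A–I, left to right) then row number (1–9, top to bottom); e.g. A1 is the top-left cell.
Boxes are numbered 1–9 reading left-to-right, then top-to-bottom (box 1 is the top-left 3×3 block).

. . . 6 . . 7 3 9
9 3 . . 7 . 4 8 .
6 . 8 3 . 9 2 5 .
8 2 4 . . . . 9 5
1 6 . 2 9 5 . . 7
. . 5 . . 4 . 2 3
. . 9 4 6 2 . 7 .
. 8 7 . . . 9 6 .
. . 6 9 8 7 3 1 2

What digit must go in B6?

Cell B6 itself could take any of {7, 9} by direct elimination.
Consider where 9 can go in box 4.
C5 is out (row 5 already has a 9).
A6 is out (column A already has a 9).
So the only cell in box 4 that can hold 9 is B6.
Therefore B6 = 9.

9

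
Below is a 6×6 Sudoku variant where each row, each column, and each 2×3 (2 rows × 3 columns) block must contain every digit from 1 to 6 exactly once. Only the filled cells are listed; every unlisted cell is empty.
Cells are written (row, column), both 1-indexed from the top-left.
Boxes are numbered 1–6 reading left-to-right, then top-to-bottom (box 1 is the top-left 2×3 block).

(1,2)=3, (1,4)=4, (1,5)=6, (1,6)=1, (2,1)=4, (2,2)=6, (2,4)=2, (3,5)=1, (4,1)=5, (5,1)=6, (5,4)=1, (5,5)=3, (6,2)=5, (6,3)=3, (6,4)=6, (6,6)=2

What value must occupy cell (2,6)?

3

Cell (2,6) itself could take any of {3, 5} by direct elimination.
Consider where 3 can go in row 2.
(2,3) is out (column 3 already has a 3).
(2,5) is out (column 5 already has a 3).
So the only cell in row 2 that can hold 3 is (2,6).
Therefore (2,6) = 3.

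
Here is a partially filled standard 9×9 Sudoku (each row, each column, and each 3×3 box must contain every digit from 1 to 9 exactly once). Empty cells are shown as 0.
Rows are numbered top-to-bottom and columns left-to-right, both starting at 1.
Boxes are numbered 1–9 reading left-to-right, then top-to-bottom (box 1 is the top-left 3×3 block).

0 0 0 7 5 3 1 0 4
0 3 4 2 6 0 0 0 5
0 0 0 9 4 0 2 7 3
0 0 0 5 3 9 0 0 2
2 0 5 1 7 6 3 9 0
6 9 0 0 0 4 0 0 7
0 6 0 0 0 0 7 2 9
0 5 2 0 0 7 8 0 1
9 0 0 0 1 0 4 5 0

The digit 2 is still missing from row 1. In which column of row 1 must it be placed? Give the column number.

Consider where 2 can go in row 1.
r1c1 is out (column 1 already has a 2).
r1c3 is out (column 3 already has a 2).
r1c8 is out (column 8 already has a 2).
So the only cell in row 1 that can hold 2 is r1c2.
That is column 2.

2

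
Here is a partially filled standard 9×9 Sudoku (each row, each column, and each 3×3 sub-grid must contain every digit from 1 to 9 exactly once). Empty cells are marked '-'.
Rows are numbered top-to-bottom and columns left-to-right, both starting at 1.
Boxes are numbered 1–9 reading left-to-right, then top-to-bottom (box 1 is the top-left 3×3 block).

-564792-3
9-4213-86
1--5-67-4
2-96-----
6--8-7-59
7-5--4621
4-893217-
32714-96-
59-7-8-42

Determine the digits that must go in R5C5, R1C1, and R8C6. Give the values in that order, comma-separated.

For R5C5:
  Row 5 already contains {5, 6, 7, 8, 9}.
  Column 5 already contains {1, 3, 4, 7}.
  Its 3×3 block (box 5) already contains {4, 6, 7, 8}.
  The only value from 1–9 not eliminated is 2, so R5C5 = 2.
For R1C1:
  Row 1 already contains {2, 3, 4, 5, 6, 7, 9}.
  Column 1 already contains {1, 2, 3, 4, 5, 6, 7, 9}.
  Its 3×3 block (box 1) already contains {1, 4, 5, 6, 9}.
  The only value from 1–9 not eliminated is 8, so R1C1 = 8.
For R8C6:
  Row 8 already contains {1, 2, 3, 4, 6, 7, 9}.
  Column 6 already contains {2, 3, 4, 6, 7, 8, 9}.
  Its 3×3 block (box 8) already contains {1, 2, 3, 4, 7, 8, 9}.
  The only value from 1–9 not eliminated is 5, so R8C6 = 5.

2,8,5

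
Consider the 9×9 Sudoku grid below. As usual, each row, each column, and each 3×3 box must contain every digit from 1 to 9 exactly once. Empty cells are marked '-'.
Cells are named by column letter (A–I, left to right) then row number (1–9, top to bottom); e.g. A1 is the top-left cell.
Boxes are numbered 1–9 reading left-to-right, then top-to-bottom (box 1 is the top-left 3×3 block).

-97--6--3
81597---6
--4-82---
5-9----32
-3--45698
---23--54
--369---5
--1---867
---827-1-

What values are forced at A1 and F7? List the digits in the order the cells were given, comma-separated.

2,1

For A1:
  Row 1 already contains {3, 6, 7, 9}.
  Column A already contains {5, 8}.
  Its 3×3 block (box 1) already contains {1, 4, 5, 7, 8, 9}.
  The only value from 1–9 not eliminated is 2, so A1 = 2.
For F7:
  Consider where 1 can go in row 7.
  A7 is out (box 7 already has a 1).
  B7 is out (column B already has a 1).
  G7 is out (box 9 already has a 1).
  H7 is out (column H already has a 1).
  So the only cell in row 7 that can hold 1 is F7.
  So F7 = 1.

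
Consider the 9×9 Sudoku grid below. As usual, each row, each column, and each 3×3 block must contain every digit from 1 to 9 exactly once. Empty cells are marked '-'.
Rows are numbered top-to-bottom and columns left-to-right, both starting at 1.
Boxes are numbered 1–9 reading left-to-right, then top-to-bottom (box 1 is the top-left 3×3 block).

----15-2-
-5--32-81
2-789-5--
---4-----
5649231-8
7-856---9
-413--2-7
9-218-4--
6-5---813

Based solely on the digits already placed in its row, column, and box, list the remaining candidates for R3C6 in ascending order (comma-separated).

Row 3 already contains {2, 5, 7, 8, 9}.
Column 6 already contains {2, 3, 5}.
Its 3×3 block (box 2) already contains {1, 2, 3, 5, 8, 9}.
Removing those from 1–9 leaves {4, 6} as the candidates for R3C6.

4,6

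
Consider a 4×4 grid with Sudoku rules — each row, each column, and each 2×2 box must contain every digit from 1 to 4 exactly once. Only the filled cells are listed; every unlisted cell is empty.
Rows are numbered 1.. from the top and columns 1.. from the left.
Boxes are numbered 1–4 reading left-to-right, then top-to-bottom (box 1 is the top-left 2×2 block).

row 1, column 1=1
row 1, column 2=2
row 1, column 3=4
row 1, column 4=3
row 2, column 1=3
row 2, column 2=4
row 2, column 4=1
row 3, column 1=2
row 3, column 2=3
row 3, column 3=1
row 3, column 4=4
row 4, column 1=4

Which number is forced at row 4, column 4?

2

Row 4 already contains {4}.
Column 4 already contains {1, 3, 4}.
Its 2×2 block (box 4) already contains {1, 4}.
The only value from 1–4 not eliminated is 2, so row 4, column 4 = 2.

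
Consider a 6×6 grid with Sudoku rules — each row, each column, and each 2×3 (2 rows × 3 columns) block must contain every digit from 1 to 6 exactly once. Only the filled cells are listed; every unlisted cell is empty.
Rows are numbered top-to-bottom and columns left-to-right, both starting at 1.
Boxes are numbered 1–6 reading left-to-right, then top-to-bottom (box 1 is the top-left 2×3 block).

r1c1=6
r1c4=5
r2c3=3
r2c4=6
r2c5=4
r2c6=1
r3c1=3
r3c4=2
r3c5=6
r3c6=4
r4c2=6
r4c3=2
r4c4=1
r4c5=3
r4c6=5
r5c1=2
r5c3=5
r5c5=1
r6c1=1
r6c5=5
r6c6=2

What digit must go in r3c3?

Row 3 already contains {2, 3, 4, 6}.
Column 3 already contains {2, 3, 5}.
Its 2×3 block (box 3) already contains {2, 3, 6}.
The only value from 1–6 not eliminated is 1, so r3c3 = 1.

1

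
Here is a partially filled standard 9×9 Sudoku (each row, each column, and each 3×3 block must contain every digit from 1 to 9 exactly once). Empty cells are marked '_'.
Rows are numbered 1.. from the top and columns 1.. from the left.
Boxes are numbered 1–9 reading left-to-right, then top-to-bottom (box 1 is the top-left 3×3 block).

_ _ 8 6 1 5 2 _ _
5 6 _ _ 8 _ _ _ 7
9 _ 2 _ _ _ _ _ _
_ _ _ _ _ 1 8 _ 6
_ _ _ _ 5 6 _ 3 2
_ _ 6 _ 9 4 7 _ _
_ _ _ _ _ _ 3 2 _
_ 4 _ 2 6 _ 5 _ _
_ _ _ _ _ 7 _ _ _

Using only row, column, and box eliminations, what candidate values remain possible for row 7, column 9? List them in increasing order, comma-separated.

1,4,8,9

Row 7 already contains {2, 3}.
Column 9 already contains {2, 6, 7}.
Its 3×3 block (box 9) already contains {2, 3, 5}.
Removing those from 1–9 leaves {1, 4, 8, 9} as the candidates for row 7, column 9.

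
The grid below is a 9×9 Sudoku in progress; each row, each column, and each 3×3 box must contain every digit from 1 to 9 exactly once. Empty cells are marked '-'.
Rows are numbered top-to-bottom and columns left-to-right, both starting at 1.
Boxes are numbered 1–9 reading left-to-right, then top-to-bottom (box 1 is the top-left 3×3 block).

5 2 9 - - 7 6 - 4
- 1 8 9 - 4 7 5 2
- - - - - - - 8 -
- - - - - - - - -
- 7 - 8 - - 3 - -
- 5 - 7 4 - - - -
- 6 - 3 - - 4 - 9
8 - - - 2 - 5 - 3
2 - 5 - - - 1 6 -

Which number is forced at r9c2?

Cell r9c2 itself could take any of {3, 4, 9} by direct elimination.
Consider where 3 can go in row 9.
r9c4 is out (column 4 already has a 3).
r9c5 is out (box 8 already has a 3).
r9c6 is out (box 8 already has a 3).
r9c9 is out (column 9 already has a 3).
So the only cell in row 9 that can hold 3 is r9c2.
Therefore r9c2 = 3.

3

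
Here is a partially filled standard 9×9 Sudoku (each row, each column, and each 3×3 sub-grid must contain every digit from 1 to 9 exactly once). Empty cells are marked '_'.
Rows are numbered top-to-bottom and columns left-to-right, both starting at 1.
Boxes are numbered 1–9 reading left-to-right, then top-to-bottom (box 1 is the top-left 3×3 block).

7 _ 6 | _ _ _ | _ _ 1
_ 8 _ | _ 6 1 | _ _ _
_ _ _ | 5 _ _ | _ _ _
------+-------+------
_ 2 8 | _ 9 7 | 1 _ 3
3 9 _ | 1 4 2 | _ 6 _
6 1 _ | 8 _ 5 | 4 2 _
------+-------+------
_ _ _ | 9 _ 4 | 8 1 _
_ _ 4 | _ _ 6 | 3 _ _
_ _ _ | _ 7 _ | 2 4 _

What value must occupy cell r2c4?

Cell r2c4 itself could take any of {2, 3, 4, 7} by direct elimination.
Consider where 7 can go in column 4.
r1c4 is out (row 1 already has a 7).
r4c4 is out (row 4 already has a 7).
r8c4 is out (box 8 already has a 7).
r9c4 is out (row 9 already has a 7).
So the only cell in column 4 that can hold 7 is r2c4.
Therefore r2c4 = 7.

7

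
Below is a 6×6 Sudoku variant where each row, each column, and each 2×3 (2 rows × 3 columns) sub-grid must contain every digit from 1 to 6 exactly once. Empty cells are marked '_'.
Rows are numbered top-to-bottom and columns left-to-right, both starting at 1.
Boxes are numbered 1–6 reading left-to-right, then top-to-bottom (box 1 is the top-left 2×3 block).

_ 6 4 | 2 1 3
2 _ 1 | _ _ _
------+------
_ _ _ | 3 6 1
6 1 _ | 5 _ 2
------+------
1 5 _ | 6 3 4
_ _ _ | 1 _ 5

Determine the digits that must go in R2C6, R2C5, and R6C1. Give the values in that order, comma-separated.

For R2C6:
  Row 2 already contains {1, 2}.
  Column 6 already contains {1, 2, 3, 4, 5}.
  Its 2×3 block (box 2) already contains {1, 2, 3}.
  The only value from 1–6 not eliminated is 6, so R2C6 = 6.
For R2C5:
  Consider where 5 can go in column 5.
  R4C5 is out (row 4 already has a 5).
  R6C5 is out (row 6 already has a 5).
  So the only cell in column 5 that can hold 5 is R2C5.
  So R2C5 = 5.
For R6C1:
  Consider where 3 can go in column 1.
  R1C1 is out (row 1 already has a 3).
  R3C1 is out (row 3 already has a 3).
  So the only cell in column 1 that can hold 3 is R6C1.
  So R6C1 = 3.

6,5,3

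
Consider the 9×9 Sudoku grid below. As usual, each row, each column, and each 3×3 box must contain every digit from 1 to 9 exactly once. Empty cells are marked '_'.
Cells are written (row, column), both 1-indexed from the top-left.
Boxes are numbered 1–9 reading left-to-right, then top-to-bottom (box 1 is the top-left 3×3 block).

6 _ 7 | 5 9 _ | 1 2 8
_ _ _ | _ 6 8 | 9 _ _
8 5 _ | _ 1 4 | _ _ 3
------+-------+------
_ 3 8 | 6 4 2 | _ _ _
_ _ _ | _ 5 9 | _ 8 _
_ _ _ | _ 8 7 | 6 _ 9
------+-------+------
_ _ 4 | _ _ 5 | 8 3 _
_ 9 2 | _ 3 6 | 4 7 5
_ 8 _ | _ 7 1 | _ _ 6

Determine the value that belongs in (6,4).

3

Cell (6,4) itself could take any of {1, 3} by direct elimination.
Consider where 3 can go in row 6.
(6,1) is out (box 4 already has a 3).
(6,2) is out (column 2 already has a 3).
(6,3) is out (box 4 already has a 3).
(6,8) is out (column 8 already has a 3).
So the only cell in row 6 that can hold 3 is (6,4).
Therefore (6,4) = 3.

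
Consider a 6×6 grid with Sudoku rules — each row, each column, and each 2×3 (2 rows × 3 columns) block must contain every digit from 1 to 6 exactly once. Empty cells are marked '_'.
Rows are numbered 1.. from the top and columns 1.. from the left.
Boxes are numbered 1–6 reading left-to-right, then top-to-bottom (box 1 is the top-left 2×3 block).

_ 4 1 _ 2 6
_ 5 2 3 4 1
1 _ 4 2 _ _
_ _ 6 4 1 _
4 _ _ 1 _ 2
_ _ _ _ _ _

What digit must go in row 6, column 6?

4

Cell row 6, column 6 itself could take any of {3, 4, 5} by direct elimination.
Consider where 4 can go in row 6.
row 6, column 1 is out (column 1 already has a 4).
row 6, column 2 is out (column 2 already has a 4).
row 6, column 3 is out (column 3 already has a 4).
row 6, column 4 is out (column 4 already has a 4).
row 6, column 5 is out (column 5 already has a 4).
So the only cell in row 6 that can hold 4 is row 6, column 6.
Therefore row 6, column 6 = 4.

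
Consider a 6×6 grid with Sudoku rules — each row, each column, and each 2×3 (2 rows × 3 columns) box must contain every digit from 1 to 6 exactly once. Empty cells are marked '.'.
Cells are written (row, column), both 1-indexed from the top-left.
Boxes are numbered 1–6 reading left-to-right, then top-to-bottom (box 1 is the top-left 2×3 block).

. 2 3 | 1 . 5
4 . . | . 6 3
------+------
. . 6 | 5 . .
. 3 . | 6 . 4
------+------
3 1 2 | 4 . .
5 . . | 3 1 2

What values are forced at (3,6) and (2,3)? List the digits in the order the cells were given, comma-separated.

For (3,6):
  Row 3 already contains {5, 6}.
  Column 6 already contains {2, 3, 4, 5}.
  Its 2×3 block (box 4) already contains {4, 5, 6}.
  The only value from 1–6 not eliminated is 1, so (3,6) = 1.
For (2,3):
  Consider where 1 can go in row 2.
  (2,2) is out (column 2 already has a 1).
  (2,4) is out (column 4 already has a 1).
  So the only cell in row 2 that can hold 1 is (2,3).
  So (2,3) = 1.

1,1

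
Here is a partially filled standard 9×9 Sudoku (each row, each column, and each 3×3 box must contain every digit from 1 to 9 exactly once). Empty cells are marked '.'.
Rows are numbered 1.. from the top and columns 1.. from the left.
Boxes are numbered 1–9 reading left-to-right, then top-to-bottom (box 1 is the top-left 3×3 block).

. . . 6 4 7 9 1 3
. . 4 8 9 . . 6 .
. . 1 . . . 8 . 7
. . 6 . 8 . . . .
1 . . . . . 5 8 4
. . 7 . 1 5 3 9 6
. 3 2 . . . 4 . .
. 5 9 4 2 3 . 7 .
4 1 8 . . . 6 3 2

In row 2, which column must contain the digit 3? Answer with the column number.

1

Consider where 3 can go in row 2.
row 2, column 2 is out (column 2 already has a 3).
row 2, column 6 is out (column 6 already has a 3).
row 2, column 7 is out (column 7 already has a 3).
row 2, column 9 is out (column 9 already has a 3).
So the only cell in row 2 that can hold 3 is row 2, column 1.
That is column 1.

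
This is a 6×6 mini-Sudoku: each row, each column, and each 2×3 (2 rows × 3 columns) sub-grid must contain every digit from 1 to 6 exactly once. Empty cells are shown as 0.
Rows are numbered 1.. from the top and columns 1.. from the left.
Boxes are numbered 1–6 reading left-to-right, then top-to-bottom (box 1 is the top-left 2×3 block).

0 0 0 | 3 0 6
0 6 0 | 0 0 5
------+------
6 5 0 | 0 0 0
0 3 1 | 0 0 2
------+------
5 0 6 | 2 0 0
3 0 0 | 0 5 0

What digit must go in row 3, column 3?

2

Cell row 3, column 3 itself could take any of {2, 4} by direct elimination.
Consider where 2 can go in row 3.
row 3, column 4 is out (column 4 already has a 2).
row 3, column 5 is out (box 4 already has a 2).
row 3, column 6 is out (column 6 already has a 2).
So the only cell in row 3 that can hold 2 is row 3, column 3.
Therefore row 3, column 3 = 2.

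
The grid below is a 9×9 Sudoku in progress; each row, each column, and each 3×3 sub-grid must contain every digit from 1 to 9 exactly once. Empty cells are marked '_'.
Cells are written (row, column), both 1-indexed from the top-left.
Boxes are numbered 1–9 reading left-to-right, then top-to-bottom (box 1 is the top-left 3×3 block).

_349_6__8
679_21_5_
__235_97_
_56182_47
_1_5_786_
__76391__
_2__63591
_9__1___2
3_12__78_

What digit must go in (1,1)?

5

Cell (1,1) itself could take any of {1, 5} by direct elimination.
Consider where 5 can go in box 1.
(3,1) is out (row 3 already has a 5).
(3,2) is out (row 3 already has a 5).
So the only cell in box 1 that can hold 5 is (1,1).
Therefore (1,1) = 5.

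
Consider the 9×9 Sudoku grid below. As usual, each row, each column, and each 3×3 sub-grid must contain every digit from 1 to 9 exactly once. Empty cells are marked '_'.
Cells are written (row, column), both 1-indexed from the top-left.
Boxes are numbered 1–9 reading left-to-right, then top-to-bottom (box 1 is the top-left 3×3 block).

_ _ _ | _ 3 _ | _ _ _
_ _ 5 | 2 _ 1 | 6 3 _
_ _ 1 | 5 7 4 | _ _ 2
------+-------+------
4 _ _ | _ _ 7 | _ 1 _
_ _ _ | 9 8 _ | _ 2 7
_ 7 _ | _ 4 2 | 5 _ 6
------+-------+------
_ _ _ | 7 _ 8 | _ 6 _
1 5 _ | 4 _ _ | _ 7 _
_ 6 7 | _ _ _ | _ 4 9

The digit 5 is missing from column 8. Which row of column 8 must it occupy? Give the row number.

1

Consider where 5 can go in column 8.
(3,8) is out (row 3 already has a 5).
(6,8) is out (row 6 already has a 5).
So the only cell in column 8 that can hold 5 is (1,8).
That is row 1.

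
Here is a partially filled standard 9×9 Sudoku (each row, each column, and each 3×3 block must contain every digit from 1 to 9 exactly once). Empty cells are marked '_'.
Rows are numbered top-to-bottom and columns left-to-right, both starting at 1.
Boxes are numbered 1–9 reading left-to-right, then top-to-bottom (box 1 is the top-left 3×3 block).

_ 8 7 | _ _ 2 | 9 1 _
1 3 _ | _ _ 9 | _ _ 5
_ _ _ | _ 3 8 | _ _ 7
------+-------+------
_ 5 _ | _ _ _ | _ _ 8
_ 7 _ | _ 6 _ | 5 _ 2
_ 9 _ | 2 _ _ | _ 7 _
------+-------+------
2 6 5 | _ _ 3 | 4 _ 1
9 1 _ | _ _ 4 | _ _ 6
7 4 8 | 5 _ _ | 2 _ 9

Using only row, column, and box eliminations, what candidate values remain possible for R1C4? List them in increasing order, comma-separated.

Row 1 already contains {1, 2, 7, 8, 9}.
Column 4 already contains {2, 5}.
Its 3×3 block (box 2) already contains {2, 3, 8, 9}.
Removing those from 1–9 leaves {4, 6} as the candidates for R1C4.

4,6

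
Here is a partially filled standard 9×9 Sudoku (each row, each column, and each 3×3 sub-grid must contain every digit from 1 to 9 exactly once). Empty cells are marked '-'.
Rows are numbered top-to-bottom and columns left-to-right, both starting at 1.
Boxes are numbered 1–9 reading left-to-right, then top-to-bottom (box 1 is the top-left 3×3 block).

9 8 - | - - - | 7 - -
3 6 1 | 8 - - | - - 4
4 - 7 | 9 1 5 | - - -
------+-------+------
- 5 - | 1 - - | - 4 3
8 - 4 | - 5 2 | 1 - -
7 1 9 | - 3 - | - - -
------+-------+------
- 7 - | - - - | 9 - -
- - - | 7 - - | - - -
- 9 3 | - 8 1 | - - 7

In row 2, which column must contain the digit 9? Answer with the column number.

Consider where 9 can go in row 2.
r2c5 is out (box 2 already has a 9).
r2c6 is out (box 2 already has a 9).
r2c7 is out (column 7 already has a 9).
So the only cell in row 2 that can hold 9 is r2c8.
That is column 8.

8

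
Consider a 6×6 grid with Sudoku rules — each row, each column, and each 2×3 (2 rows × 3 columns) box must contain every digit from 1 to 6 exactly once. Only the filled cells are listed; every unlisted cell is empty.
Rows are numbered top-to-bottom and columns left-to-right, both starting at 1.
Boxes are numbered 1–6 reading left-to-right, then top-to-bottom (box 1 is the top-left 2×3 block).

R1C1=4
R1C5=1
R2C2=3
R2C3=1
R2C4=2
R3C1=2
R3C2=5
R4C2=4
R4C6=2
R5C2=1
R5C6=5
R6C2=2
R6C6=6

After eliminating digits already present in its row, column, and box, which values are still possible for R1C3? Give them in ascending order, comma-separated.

Row 1 already contains {1, 4}.
Column 3 already contains {1}.
Its 2×3 block (box 1) already contains {1, 3, 4}.
Removing those from 1–6 leaves {2, 5, 6} as the candidates for R1C3.

2,5,6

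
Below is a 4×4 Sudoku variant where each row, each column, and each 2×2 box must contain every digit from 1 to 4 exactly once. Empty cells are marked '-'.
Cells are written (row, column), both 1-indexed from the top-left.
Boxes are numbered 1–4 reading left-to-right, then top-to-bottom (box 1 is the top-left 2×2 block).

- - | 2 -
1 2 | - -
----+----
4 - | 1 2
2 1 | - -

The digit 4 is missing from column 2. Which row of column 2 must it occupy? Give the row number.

Consider where 4 can go in column 2.
(3,2) is out (row 3 already has a 4).
So the only cell in column 2 that can hold 4 is (1,2).
That is row 1.

1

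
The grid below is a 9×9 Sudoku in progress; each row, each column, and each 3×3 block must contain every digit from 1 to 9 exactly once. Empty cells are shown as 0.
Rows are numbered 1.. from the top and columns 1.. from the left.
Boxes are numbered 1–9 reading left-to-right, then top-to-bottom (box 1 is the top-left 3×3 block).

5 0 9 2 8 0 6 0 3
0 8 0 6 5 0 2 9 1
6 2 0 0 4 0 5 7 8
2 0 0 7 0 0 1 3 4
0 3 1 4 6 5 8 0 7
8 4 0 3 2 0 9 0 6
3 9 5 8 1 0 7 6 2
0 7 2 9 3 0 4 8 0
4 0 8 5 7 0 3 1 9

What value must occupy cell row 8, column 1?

Row 8 already contains {2, 3, 4, 7, 8, 9}.
Column 1 already contains {2, 3, 4, 5, 6, 8}.
Its 3×3 block (box 7) already contains {2, 3, 4, 5, 7, 8, 9}.
The only value from 1–9 not eliminated is 1, so row 8, column 1 = 1.

1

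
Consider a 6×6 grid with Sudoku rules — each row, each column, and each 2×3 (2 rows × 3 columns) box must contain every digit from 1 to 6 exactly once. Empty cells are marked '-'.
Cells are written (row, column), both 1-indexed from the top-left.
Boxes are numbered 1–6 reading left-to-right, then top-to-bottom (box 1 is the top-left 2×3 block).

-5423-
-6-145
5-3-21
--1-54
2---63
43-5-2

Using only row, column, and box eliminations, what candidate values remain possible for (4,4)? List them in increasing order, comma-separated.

3,6

Row 4 already contains {1, 4, 5}.
Column 4 already contains {1, 2, 5}.
Its 2×3 block (box 4) already contains {1, 2, 4, 5}.
Removing those from 1–6 leaves {3, 6} as the candidates for (4,4).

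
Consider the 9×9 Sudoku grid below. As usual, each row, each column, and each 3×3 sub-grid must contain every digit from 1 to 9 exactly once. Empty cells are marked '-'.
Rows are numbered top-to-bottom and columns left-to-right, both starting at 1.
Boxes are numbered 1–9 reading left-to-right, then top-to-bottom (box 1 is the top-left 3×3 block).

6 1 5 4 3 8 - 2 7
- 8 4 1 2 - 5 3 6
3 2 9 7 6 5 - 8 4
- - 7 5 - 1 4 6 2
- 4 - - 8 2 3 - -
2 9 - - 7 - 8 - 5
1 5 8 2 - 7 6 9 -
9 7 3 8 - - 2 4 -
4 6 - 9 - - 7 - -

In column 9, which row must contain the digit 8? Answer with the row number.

Consider where 8 can go in column 9.
r5c9 is out (row 5 already has a 8).
r7c9 is out (row 7 already has a 8).
r8c9 is out (row 8 already has a 8).
So the only cell in column 9 that can hold 8 is r9c9.
That is row 9.

9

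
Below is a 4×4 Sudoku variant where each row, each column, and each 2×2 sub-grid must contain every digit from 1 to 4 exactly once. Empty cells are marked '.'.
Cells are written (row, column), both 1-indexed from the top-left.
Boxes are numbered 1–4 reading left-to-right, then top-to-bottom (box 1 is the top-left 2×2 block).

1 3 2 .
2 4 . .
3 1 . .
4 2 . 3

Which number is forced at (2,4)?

1

Row 2 already contains {2, 4}.
Column 4 already contains {3}.
Its 2×2 block (box 2) already contains {2}.
The only value from 1–4 not eliminated is 1, so (2,4) = 1.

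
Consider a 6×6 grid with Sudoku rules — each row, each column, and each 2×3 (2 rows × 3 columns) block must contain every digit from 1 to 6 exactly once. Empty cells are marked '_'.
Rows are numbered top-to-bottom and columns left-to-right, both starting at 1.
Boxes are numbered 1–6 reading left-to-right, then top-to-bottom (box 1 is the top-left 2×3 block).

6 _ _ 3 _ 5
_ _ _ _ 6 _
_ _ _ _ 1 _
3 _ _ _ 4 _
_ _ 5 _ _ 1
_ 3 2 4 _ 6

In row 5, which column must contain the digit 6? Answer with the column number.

Consider where 6 can go in row 5.
r5c1 is out (column 1 already has a 6).
r5c4 is out (box 6 already has a 6).
r5c5 is out (column 5 already has a 6).
So the only cell in row 5 that can hold 6 is r5c2.
That is column 2.

2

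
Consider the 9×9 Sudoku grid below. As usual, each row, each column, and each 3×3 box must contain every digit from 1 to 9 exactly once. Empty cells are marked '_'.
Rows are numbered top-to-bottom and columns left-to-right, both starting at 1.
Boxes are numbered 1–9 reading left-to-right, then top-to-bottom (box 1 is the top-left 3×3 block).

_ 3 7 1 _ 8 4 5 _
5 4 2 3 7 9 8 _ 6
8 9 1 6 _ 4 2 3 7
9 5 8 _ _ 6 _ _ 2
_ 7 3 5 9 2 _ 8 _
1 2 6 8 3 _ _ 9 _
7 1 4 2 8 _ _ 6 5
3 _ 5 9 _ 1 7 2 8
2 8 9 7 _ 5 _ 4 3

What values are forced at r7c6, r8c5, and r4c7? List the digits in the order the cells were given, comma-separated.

For r7c6:
  Row 7 already contains {1, 2, 4, 5, 6, 7, 8}.
  Column 6 already contains {1, 2, 4, 5, 6, 8, 9}.
  Its 3×3 block (box 8) already contains {1, 2, 5, 7, 8, 9}.
  The only value from 1–9 not eliminated is 3, so r7c6 = 3.
For r8c5:
  Consider where 4 can go in box 8.
  r7c6 is out (row 7 already has a 4).
  r9c5 is out (row 9 already has a 4).
  So the only cell in box 8 that can hold 4 is r8c5.
  So r8c5 = 4.
For r4c7:
  Consider where 3 can go in box 6.
  r4c8 is out (column 8 already has a 3).
  r5c7 is out (row 5 already has a 3).
  r5c9 is out (row 5 already has a 3).
  r6c7 is out (row 6 already has a 3).
  r6c9 is out (row 6 already has a 3).
  So the only cell in box 6 that can hold 3 is r4c7.
  So r4c7 = 3.

3,4,3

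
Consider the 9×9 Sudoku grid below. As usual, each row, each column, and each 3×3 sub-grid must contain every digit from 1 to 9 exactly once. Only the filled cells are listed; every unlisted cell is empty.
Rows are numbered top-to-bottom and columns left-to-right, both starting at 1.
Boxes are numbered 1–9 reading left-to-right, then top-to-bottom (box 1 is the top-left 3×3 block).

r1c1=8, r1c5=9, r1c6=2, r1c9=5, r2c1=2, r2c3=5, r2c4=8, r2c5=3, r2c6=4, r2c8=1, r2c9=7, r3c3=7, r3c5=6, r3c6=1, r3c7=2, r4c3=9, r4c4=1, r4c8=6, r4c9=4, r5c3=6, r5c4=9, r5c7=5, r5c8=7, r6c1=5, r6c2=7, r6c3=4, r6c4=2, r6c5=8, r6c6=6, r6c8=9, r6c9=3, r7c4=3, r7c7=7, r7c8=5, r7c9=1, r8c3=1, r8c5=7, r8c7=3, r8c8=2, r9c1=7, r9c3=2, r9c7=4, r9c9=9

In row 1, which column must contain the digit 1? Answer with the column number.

2

Consider where 1 can go in row 1.
r1c3 is out (column 3 already has a 1).
r1c4 is out (column 4 already has a 1).
r1c7 is out (box 3 already has a 1).
r1c8 is out (column 8 already has a 1).
So the only cell in row 1 that can hold 1 is r1c2.
That is column 2.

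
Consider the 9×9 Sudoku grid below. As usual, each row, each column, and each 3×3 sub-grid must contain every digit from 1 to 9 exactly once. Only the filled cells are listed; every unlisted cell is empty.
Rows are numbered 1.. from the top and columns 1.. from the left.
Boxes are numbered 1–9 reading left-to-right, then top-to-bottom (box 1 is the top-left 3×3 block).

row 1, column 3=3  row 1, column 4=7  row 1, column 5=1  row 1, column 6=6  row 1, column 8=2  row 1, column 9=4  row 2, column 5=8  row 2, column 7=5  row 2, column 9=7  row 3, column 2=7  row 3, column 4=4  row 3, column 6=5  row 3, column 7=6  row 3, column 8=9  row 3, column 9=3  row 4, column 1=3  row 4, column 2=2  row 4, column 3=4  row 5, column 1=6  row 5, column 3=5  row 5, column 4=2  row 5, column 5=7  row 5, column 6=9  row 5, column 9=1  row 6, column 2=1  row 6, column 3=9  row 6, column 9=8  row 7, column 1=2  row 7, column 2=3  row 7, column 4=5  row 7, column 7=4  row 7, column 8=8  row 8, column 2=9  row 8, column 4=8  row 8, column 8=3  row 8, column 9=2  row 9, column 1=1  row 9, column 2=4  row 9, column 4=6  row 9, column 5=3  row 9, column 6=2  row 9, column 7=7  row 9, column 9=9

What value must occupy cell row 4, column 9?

5

Cell row 4, column 9 itself could take any of {5, 6} by direct elimination.
Consider where 5 can go in column 9.
row 7, column 9 is out (row 7 already has a 5).
So the only cell in column 9 that can hold 5 is row 4, column 9.
Therefore row 4, column 9 = 5.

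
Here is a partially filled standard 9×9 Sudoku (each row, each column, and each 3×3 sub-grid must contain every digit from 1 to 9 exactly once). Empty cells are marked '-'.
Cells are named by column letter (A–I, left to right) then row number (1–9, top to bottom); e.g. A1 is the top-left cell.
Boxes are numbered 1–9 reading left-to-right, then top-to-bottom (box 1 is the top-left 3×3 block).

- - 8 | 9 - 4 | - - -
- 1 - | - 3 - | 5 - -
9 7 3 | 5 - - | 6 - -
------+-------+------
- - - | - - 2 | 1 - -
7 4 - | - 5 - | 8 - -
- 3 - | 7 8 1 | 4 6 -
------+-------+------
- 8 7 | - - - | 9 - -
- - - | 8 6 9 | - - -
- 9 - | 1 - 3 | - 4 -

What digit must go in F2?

Cell F2 itself could take any of {6, 7, 8} by direct elimination.
Consider where 7 can go in column F.
F3 is out (row 3 already has a 7).
F5 is out (row 5 already has a 7).
F7 is out (row 7 already has a 7).
So the only cell in column F that can hold 7 is F2.
Therefore F2 = 7.

7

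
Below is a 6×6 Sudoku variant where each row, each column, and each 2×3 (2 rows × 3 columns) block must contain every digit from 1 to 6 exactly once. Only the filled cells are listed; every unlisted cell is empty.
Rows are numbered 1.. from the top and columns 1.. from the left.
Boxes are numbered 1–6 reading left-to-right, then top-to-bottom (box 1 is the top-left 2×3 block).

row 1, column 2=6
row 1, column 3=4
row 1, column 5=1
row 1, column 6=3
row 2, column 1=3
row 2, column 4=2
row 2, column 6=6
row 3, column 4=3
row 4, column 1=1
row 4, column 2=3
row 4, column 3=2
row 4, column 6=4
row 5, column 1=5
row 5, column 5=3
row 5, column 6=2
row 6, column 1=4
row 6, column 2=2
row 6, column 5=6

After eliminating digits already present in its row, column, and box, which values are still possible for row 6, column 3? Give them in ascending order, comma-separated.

1,3

Row 6 already contains {2, 4, 6}.
Column 3 already contains {2, 4}.
Its 2×3 block (box 5) already contains {2, 4, 5}.
Removing those from 1–6 leaves {1, 3} as the candidates for row 6, column 3.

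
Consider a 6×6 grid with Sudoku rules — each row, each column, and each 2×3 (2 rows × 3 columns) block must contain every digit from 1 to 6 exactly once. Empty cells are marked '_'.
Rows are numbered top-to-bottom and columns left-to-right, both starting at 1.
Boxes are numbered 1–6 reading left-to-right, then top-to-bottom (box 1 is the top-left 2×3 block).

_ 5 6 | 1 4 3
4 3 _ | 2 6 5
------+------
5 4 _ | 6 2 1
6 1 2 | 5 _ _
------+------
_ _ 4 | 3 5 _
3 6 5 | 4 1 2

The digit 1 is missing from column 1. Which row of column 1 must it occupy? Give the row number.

5

Consider where 1 can go in column 1.
R1C1 is out (row 1 already has a 1).
So the only cell in column 1 that can hold 1 is R5C1.
That is row 5.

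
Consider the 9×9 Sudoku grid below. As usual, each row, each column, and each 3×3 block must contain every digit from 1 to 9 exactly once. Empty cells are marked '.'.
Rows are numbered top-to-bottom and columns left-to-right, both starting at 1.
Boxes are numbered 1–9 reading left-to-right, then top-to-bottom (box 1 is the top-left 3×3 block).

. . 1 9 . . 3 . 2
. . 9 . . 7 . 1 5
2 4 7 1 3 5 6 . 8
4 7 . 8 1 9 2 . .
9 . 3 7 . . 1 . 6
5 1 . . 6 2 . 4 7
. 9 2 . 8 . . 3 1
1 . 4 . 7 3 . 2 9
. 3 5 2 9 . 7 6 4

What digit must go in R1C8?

Row 1 already contains {1, 2, 3, 9}.
Column 8 already contains {1, 2, 3, 4, 6}.
Its 3×3 block (box 3) already contains {1, 2, 3, 5, 6, 8}.
The only value from 1–9 not eliminated is 7, so R1C8 = 7.

7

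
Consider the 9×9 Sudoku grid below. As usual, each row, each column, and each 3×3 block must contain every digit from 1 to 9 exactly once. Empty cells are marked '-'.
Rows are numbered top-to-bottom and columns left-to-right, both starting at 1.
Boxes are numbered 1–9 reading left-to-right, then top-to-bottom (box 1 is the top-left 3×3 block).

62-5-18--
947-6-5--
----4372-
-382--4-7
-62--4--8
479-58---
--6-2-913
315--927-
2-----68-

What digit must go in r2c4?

8

Row 2 already contains {4, 5, 6, 7, 9}.
Column 4 already contains {2, 5}.
Its 3×3 block (box 2) already contains {1, 3, 4, 5, 6}.
The only value from 1–9 not eliminated is 8, so r2c4 = 8.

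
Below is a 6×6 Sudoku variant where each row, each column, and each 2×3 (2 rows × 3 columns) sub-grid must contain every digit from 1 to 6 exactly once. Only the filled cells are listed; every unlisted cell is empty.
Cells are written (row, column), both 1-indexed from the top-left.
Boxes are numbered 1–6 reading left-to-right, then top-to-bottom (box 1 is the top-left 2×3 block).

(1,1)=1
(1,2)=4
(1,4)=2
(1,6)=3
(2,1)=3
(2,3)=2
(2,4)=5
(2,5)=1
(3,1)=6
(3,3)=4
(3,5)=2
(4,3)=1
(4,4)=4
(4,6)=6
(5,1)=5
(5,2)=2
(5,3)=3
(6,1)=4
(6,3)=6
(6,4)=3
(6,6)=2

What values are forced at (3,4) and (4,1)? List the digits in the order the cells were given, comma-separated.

1,2

For (3,4):
  Row 3 already contains {2, 4, 6}.
  Column 4 already contains {2, 3, 4, 5}.
  Its 2×3 block (box 4) already contains {2, 4, 6}.
  The only value from 1–6 not eliminated is 1, so (3,4) = 1.
For (4,1):
  Row 4 already contains {1, 4, 6}.
  Column 1 already contains {1, 3, 4, 5, 6}.
  Its 2×3 block (box 3) already contains {1, 4, 6}.
  The only value from 1–6 not eliminated is 2, so (4,1) = 2.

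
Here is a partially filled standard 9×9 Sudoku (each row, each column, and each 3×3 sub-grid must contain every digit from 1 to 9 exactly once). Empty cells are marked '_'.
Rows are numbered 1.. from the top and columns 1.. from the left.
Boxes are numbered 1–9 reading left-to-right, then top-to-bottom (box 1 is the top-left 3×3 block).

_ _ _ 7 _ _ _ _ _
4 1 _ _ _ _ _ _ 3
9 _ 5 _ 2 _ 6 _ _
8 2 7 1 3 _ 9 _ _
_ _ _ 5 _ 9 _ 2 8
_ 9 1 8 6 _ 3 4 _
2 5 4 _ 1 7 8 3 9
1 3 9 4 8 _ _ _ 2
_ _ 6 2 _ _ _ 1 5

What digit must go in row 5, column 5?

7

Cell row 5, column 5 itself could take any of {4, 7} by direct elimination.
Consider where 7 can go in column 5.
row 1, column 5 is out (row 1 already has a 7).
row 2, column 5 is out (box 2 already has a 7).
row 9, column 5 is out (box 8 already has a 7).
So the only cell in column 5 that can hold 7 is row 5, column 5.
Therefore row 5, column 5 = 7.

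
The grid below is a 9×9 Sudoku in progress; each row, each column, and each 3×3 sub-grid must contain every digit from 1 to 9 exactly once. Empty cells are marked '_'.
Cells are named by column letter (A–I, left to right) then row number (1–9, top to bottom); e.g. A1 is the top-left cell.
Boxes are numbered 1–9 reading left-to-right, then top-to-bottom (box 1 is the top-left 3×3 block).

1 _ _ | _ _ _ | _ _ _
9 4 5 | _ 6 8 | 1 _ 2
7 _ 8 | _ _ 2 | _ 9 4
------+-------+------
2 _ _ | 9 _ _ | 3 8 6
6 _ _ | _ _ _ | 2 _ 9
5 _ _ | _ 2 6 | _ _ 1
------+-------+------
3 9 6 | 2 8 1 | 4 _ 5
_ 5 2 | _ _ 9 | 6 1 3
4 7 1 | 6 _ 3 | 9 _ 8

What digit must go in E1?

9

Cell E1 itself could take any of {3, 4, 5, 7, 9} by direct elimination.
Consider where 9 can go in column E.
E3 is out (row 3 already has a 9).
E4 is out (row 4 already has a 9).
E5 is out (row 5 already has a 9).
E8 is out (row 8 already has a 9).
E9 is out (row 9 already has a 9).
So the only cell in column E that can hold 9 is E1.
Therefore E1 = 9.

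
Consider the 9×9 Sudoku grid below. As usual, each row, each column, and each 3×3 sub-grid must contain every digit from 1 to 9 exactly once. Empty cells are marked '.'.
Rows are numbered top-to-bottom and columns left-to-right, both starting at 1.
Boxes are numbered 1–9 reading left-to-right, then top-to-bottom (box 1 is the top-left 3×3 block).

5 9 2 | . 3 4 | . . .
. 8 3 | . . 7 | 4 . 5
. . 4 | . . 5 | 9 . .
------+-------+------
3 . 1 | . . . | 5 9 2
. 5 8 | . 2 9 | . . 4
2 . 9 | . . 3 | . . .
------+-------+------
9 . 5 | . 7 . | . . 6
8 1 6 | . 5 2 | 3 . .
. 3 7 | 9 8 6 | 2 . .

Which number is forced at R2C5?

9

Cell R2C5 itself could take any of {1, 6, 9} by direct elimination.
Consider where 9 can go in row 2.
R2C1 is out (column 1 already has a 9).
R2C4 is out (column 4 already has a 9).
R2C8 is out (column 8 already has a 9).
So the only cell in row 2 that can hold 9 is R2C5.
Therefore R2C5 = 9.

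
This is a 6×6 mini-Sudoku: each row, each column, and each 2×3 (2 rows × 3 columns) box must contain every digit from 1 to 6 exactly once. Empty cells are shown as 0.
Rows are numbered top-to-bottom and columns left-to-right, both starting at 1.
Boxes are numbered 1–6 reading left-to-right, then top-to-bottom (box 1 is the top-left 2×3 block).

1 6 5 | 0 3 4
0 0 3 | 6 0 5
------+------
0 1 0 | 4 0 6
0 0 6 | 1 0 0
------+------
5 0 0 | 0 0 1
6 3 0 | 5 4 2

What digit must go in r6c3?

1

Row 6 already contains {2, 3, 4, 5, 6}.
Column 3 already contains {3, 5, 6}.
Its 2×3 block (box 5) already contains {3, 5, 6}.
The only value from 1–6 not eliminated is 1, so r6c3 = 1.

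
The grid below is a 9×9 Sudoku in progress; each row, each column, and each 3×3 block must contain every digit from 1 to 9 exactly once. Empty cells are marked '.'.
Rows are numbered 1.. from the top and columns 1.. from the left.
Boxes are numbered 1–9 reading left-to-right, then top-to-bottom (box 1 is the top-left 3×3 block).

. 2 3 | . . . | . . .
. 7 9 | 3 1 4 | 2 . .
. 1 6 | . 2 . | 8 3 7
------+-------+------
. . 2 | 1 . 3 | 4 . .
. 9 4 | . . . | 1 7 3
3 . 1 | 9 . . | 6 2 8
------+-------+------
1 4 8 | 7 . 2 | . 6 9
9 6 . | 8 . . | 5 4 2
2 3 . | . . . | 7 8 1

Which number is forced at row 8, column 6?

Row 8 already contains {2, 4, 5, 6, 8, 9}.
Column 6 already contains {2, 3, 4}.
Its 3×3 block (box 8) already contains {2, 7, 8}.
The only value from 1–9 not eliminated is 1, so row 8, column 6 = 1.

1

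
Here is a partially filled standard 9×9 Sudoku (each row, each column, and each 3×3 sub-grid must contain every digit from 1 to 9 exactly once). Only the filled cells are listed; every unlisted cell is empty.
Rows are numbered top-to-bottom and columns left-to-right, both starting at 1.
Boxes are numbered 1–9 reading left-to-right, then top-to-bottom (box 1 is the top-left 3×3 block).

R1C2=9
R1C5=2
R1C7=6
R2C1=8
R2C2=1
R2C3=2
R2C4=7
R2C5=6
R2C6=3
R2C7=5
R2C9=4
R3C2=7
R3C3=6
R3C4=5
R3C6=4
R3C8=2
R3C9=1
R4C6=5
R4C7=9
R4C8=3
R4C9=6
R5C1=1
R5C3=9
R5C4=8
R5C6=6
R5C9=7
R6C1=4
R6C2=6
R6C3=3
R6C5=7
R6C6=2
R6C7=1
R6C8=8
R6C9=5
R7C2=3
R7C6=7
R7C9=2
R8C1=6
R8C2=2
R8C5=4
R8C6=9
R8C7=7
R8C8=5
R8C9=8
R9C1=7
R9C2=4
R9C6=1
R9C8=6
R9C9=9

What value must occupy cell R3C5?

Cell R3C5 itself could take any of {8, 9} by direct elimination.
Consider where 9 can go in box 2.
R1C4 is out (row 1 already has a 9).
R1C6 is out (row 1 already has a 9).
So the only cell in box 2 that can hold 9 is R3C5.
Therefore R3C5 = 9.

9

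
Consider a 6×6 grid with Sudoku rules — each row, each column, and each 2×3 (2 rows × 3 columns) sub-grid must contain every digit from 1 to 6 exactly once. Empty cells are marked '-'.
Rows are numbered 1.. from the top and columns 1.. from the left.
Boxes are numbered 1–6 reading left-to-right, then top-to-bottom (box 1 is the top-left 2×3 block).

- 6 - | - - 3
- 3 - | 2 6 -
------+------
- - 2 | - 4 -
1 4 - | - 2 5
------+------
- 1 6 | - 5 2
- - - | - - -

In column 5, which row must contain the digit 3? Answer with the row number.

6

Consider where 3 can go in column 5.
row 1, column 5 is out (row 1 already has a 3).
So the only cell in column 5 that can hold 3 is row 6, column 5.
That is row 6.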